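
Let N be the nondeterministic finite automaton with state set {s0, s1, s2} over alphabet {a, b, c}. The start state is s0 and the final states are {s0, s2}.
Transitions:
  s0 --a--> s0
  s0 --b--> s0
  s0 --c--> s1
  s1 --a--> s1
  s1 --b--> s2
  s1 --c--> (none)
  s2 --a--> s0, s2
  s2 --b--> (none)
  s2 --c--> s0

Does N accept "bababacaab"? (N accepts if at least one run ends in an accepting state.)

Start: {s0}
read b: {s0}
read a: {s0}
read b: {s0}
read a: {s0}
read b: {s0}
read a: {s0}
read c: {s1}
read a: {s1}
read a: {s1}
read b: {s2}
Reachable ∩ accepting = {s2} — nonempty.

accepted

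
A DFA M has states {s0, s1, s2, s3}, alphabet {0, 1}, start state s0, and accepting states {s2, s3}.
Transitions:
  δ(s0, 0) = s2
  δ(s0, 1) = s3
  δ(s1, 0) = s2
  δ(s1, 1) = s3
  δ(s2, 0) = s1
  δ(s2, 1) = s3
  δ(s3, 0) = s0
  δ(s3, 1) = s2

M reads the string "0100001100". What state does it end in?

s2

s0 --0--> s2
s2 --1--> s3
s3 --0--> s0
s0 --0--> s2
s2 --0--> s1
s1 --0--> s2
s2 --1--> s3
s3 --1--> s2
s2 --0--> s1
s1 --0--> s2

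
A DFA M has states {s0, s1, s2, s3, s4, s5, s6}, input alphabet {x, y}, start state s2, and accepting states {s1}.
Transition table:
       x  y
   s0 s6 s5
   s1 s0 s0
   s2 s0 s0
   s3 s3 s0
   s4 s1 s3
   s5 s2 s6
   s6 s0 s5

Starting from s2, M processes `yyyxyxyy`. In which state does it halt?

s5

s2 --y--> s0
s0 --y--> s5
s5 --y--> s6
s6 --x--> s0
s0 --y--> s5
s5 --x--> s2
s2 --y--> s0
s0 --y--> s5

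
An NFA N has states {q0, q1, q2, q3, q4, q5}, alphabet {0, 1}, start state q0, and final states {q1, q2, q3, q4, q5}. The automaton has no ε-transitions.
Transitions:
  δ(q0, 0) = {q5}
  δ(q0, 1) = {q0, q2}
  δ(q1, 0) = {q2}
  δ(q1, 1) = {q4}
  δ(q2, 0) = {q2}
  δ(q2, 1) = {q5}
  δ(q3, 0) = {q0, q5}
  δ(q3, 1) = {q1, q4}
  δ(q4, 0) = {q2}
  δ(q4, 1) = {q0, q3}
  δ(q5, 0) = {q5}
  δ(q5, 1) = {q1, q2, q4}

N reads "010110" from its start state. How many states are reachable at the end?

Start: {q0}
read 0: {q5}
read 1: {q1, q2, q4}
read 0: {q2}
read 1: {q5}
read 1: {q1, q2, q4}
read 0: {q2}
Final reachable set {q2} has 1 state.

1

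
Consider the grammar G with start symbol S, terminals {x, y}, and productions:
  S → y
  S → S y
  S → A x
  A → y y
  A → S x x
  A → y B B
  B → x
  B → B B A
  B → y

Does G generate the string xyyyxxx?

no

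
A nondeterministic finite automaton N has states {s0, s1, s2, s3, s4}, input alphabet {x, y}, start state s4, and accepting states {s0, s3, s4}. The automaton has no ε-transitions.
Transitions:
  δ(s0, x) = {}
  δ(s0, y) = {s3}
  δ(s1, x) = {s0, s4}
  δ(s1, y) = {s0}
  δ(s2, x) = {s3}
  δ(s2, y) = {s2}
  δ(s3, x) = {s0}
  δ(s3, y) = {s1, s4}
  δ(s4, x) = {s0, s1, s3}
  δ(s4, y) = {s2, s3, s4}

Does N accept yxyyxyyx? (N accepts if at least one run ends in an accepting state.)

accepted

Start: {s4}
read y: {s2, s3, s4}
read x: {s0, s1, s3}
read y: {s0, s1, s3, s4}
read y: {s0, s1, s2, s3, s4}
read x: {s0, s1, s3, s4}
read y: {s0, s1, s2, s3, s4}
read y: {s0, s1, s2, s3, s4}
read x: {s0, s1, s3, s4}
Reachable ∩ accepting = {s0, s3, s4} — nonempty.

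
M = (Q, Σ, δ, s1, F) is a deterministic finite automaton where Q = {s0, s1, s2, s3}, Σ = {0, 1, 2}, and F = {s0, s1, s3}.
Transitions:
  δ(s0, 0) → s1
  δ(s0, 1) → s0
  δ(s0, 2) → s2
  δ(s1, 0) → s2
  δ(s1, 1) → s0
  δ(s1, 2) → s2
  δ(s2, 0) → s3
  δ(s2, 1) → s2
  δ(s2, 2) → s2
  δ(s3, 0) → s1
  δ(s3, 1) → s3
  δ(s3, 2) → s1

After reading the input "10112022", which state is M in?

s2

s1 --1--> s0
s0 --0--> s1
s1 --1--> s0
s0 --1--> s0
s0 --2--> s2
s2 --0--> s3
s3 --2--> s1
s1 --2--> s2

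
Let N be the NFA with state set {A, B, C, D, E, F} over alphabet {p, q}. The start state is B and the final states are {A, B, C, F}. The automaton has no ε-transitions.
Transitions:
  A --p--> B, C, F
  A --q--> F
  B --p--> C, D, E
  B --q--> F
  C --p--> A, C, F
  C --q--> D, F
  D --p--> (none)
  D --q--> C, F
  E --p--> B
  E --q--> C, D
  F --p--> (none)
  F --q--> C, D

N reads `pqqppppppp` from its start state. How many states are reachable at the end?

6

Start: {B}
read p: {C, D, E}
read q: {C, D, F}
read q: {C, D, F}
read p: {A, C, F}
read p: {A, B, C, F}
read p: {A, B, C, D, E, F}
read p: {A, B, C, D, E, F}
read p: {A, B, C, D, E, F}
read p: {A, B, C, D, E, F}
read p: {A, B, C, D, E, F}
Final reachable set {A, B, C, D, E, F} has 6 states.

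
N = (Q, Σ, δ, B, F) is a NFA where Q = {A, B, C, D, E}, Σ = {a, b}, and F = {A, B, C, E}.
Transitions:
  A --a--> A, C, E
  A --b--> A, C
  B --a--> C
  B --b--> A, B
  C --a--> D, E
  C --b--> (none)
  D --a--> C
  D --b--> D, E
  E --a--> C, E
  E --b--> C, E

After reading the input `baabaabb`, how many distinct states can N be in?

Start: {B}
read b: {A, B}
read a: {A, C, E}
read a: {A, C, D, E}
read b: {A, C, D, E}
read a: {A, C, D, E}
read a: {A, C, D, E}
read b: {A, C, D, E}
read b: {A, C, D, E}
Final reachable set {A, C, D, E} has 4 states.

4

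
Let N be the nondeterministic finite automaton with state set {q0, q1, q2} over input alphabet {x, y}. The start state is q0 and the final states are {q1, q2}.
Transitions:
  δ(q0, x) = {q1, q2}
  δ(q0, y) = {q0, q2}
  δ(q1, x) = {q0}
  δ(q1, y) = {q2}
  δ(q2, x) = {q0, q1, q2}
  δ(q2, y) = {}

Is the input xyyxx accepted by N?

rejected

Start: {q0}
read x: {q1, q2}
read y: {q2}
read y: {}
The reachable set is empty and stays empty for the remaining 2 symbols.
Reachable ∩ accepting = {} — empty.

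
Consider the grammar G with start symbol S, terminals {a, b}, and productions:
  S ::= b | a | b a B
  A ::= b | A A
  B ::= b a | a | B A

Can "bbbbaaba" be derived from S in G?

no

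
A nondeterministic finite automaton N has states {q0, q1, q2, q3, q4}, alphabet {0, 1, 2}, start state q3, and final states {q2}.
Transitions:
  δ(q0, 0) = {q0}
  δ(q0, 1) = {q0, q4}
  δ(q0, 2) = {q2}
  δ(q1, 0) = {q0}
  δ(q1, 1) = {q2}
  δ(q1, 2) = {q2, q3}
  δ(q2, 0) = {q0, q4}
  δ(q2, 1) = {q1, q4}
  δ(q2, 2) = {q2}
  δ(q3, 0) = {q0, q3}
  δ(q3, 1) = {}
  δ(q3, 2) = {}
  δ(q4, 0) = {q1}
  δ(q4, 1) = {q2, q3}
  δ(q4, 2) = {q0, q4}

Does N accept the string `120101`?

rejected

Start: {q3}
read 1: {}
The reachable set is empty and stays empty for the remaining 5 symbols.
Reachable ∩ accepting = {} — empty.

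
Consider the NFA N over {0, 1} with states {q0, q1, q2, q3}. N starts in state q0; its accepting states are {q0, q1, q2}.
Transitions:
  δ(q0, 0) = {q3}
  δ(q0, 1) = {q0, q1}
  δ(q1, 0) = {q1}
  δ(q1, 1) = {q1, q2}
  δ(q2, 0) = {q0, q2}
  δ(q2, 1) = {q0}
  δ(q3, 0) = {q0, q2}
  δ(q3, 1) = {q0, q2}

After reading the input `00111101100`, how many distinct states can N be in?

4

Start: {q0}
read 0: {q3}
read 0: {q0, q2}
read 1: {q0, q1}
read 1: {q0, q1, q2}
read 1: {q0, q1, q2}
read 1: {q0, q1, q2}
read 0: {q0, q1, q2, q3}
read 1: {q0, q1, q2}
read 1: {q0, q1, q2}
read 0: {q0, q1, q2, q3}
read 0: {q0, q1, q2, q3}
Final reachable set {q0, q1, q2, q3} has 4 states.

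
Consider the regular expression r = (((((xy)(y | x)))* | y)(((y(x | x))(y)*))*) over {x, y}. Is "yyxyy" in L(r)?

yes

Split as y·yxyy: ((((xy)(y|x)))*|y) matches y and (((y(x|x))(y)*))* matches yxyy.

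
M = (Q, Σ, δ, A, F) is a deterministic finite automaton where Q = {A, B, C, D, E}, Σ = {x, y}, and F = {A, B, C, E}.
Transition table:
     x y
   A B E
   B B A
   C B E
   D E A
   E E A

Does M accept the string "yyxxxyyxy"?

A --y--> E
E --y--> A
A --x--> B
B --x--> B
B --x--> B
B --y--> A
A --y--> E
E --x--> E
E --y--> A
End in state A, which is an accepting state.

accepted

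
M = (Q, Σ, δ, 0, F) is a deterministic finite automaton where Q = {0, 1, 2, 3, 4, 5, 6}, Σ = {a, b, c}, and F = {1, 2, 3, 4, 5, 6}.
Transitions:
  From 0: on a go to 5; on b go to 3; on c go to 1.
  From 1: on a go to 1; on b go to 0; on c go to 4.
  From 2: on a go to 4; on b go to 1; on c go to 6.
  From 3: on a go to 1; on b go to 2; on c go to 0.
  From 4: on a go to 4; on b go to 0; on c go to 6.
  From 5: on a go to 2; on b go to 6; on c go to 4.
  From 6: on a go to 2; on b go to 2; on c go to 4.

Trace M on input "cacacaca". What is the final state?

2

0 --c--> 1
1 --a--> 1
1 --c--> 4
4 --a--> 4
4 --c--> 6
6 --a--> 2
2 --c--> 6
6 --a--> 2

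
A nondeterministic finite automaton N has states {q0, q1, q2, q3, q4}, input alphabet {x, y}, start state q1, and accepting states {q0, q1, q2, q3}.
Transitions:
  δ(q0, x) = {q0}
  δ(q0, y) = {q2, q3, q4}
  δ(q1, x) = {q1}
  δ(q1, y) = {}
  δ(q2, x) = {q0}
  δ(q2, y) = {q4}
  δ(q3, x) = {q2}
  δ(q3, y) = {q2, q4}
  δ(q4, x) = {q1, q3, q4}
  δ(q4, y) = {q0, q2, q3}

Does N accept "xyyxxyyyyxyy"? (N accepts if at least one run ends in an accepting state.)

rejected

Start: {q1}
read x: {q1}
read y: {}
The reachable set is empty and stays empty for the remaining 10 symbols.
Reachable ∩ accepting = {} — empty.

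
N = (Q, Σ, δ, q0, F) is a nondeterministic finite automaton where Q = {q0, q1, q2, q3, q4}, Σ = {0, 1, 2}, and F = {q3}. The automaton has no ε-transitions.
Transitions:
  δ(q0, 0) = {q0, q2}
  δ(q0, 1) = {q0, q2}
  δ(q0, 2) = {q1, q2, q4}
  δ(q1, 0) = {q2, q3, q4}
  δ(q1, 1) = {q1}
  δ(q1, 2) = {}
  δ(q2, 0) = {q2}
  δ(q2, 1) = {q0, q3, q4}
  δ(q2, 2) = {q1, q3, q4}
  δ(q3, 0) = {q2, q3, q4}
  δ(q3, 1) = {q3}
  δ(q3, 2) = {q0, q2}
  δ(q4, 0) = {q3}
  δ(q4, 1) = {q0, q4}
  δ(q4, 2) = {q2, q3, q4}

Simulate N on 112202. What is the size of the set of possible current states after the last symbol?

Start: {q0}
read 1: {q0, q2}
read 1: {q0, q2, q3, q4}
read 2: {q0, q1, q2, q3, q4}
read 2: {q0, q1, q2, q3, q4}
read 0: {q0, q2, q3, q4}
read 2: {q0, q1, q2, q3, q4}
Final reachable set {q0, q1, q2, q3, q4} has 5 states.

5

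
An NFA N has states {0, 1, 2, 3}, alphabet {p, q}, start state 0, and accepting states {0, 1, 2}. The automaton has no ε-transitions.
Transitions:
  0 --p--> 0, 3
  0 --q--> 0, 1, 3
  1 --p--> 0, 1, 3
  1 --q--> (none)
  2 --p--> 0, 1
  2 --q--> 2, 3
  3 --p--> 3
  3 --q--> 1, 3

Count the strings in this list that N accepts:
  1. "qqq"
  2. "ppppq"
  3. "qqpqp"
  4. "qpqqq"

"qqq": accepted
"ppppq": accepted
"qqpqp": accepted
"qpqqq": accepted

4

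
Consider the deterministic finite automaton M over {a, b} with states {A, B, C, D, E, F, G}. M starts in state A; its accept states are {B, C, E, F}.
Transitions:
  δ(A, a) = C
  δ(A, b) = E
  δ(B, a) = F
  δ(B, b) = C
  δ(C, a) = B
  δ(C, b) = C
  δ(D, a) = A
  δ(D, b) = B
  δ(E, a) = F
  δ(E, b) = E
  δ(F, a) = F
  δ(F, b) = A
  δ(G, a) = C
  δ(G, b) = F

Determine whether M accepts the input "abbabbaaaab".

A --a--> C
C --b--> C
C --b--> C
C --a--> B
B --b--> C
C --b--> C
C --a--> B
B --a--> F
F --a--> F
F --a--> F
F --b--> A
End in state A, which is not an accepting state.

rejected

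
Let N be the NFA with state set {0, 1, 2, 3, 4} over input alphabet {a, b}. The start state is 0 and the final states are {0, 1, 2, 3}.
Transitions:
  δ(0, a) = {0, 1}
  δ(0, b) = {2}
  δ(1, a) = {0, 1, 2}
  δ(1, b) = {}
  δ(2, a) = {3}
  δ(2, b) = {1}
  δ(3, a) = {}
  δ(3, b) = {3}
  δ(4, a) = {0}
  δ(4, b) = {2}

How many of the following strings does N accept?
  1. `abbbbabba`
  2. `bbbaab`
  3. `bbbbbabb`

0

`abbbbabba`: rejected
`bbbaab`: rejected
`bbbbbabb`: rejected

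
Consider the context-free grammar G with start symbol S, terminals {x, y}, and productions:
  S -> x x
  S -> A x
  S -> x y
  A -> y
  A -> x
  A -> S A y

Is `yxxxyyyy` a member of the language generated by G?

no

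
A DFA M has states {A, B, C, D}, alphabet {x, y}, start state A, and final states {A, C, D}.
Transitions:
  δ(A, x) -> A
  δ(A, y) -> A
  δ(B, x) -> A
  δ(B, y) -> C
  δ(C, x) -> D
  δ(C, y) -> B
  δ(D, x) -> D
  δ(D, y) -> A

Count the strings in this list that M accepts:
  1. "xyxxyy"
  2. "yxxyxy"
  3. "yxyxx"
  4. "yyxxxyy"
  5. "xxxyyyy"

5

"xyxxyy": accepted
"yxxyxy": accepted
"yxyxx": accepted
"yyxxxyy": accepted
"xxxyyyy": accepted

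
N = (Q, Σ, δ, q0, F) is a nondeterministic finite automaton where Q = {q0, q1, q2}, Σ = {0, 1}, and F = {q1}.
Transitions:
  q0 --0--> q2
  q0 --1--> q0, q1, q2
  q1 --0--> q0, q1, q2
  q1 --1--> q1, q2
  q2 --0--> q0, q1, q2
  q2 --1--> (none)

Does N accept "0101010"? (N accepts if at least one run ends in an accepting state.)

Start: {q0}
read 0: {q2}
read 1: {}
The reachable set is empty and stays empty for the remaining 5 symbols.
Reachable ∩ accepting = {} — empty.

rejected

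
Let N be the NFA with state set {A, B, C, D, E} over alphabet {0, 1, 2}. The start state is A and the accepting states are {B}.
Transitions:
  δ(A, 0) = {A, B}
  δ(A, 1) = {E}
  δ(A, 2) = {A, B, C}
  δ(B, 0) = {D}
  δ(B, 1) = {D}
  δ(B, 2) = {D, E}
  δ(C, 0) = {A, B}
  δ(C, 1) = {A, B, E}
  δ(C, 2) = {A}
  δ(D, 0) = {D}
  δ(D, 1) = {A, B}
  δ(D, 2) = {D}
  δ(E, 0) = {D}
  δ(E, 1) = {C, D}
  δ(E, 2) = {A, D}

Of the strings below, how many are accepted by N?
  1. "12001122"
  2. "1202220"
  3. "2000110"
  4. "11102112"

4

"12001122": accepted
"1202220": accepted
"2000110": accepted
"11102112": accepted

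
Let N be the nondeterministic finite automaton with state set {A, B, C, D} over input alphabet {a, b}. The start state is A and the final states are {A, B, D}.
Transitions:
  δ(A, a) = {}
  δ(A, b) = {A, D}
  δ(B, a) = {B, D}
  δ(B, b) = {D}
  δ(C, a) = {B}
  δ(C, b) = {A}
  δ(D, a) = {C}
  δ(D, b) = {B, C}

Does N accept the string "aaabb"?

rejected

Start: {A}
read a: {}
The reachable set is empty and stays empty for the remaining 4 symbols.
Reachable ∩ accepting = {} — empty.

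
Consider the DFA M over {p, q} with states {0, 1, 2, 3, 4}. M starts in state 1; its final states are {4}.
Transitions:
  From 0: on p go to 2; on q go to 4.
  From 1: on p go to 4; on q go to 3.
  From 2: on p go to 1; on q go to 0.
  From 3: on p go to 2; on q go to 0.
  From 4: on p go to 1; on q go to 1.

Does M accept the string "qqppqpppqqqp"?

rejected

1 --q--> 3
3 --q--> 0
0 --p--> 2
2 --p--> 1
1 --q--> 3
3 --p--> 2
2 --p--> 1
1 --p--> 4
4 --q--> 1
1 --q--> 3
3 --q--> 0
0 --p--> 2
End in state 2, which is not an accepting state.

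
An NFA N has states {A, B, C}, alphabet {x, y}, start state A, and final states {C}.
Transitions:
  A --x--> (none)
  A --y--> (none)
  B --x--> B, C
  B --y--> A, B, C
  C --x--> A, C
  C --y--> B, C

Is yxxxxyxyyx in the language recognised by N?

Start: {A}
read y: {}
The reachable set is empty and stays empty for the remaining 9 symbols.
Reachable ∩ accepting = {} — empty.

rejected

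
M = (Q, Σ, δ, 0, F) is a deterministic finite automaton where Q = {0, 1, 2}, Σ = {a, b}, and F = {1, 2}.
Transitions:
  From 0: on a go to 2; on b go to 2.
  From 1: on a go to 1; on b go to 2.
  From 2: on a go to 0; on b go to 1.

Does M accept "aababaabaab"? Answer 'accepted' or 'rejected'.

accepted

0 --a--> 2
2 --a--> 0
0 --b--> 2
2 --a--> 0
0 --b--> 2
2 --a--> 0
0 --a--> 2
2 --b--> 1
1 --a--> 1
1 --a--> 1
1 --b--> 2
End in state 2, which is an accepting state.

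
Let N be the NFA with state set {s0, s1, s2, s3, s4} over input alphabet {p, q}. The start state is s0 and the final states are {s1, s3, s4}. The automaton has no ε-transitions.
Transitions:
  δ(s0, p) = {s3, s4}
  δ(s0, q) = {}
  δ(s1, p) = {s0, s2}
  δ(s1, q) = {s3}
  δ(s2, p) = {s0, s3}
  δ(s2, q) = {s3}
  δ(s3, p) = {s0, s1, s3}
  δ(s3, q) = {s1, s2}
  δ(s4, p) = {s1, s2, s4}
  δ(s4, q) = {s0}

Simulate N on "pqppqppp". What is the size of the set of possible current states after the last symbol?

Start: {s0}
read p: {s3, s4}
read q: {s0, s1, s2}
read p: {s0, s2, s3, s4}
read p: {s0, s1, s2, s3, s4}
read q: {s0, s1, s2, s3}
read p: {s0, s1, s2, s3, s4}
read p: {s0, s1, s2, s3, s4}
read p: {s0, s1, s2, s3, s4}
Final reachable set {s0, s1, s2, s3, s4} has 5 states.

5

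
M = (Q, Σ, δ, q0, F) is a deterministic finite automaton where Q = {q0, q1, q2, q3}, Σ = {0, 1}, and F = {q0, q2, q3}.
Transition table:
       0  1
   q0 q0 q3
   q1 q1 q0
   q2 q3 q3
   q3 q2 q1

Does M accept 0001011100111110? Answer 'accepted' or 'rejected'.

q0 --0--> q0
q0 --0--> q0
q0 --0--> q0
q0 --1--> q3
q3 --0--> q2
q2 --1--> q3
q3 --1--> q1
q1 --1--> q0
q0 --0--> q0
q0 --0--> q0
q0 --1--> q3
q3 --1--> q1
q1 --1--> q0
q0 --1--> q3
q3 --1--> q1
q1 --0--> q1
End in state q1, which is not an accepting state.

rejected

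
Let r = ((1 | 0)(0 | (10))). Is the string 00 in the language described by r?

Split as 0·0: (1|0) matches 0 and (0|(10)) matches 0.

yes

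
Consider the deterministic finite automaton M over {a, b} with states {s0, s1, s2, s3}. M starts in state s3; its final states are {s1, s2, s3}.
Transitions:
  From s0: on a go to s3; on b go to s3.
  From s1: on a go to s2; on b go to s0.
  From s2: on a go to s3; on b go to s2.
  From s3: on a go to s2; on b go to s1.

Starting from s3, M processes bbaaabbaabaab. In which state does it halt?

s2

s3 --b--> s1
s1 --b--> s0
s0 --a--> s3
s3 --a--> s2
s2 --a--> s3
s3 --b--> s1
s1 --b--> s0
s0 --a--> s3
s3 --a--> s2
s2 --b--> s2
s2 --a--> s3
s3 --a--> s2
s2 --b--> s2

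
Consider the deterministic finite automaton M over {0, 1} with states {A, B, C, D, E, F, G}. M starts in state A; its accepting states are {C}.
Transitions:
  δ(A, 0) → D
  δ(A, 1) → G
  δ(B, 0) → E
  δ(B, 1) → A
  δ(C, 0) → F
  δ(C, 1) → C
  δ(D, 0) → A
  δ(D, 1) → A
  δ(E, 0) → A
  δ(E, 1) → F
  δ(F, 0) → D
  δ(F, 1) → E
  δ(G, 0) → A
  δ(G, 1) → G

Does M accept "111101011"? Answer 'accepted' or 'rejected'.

A --1--> G
G --1--> G
G --1--> G
G --1--> G
G --0--> A
A --1--> G
G --0--> A
A --1--> G
G --1--> G
End in state G, which is not an accepting state.

rejected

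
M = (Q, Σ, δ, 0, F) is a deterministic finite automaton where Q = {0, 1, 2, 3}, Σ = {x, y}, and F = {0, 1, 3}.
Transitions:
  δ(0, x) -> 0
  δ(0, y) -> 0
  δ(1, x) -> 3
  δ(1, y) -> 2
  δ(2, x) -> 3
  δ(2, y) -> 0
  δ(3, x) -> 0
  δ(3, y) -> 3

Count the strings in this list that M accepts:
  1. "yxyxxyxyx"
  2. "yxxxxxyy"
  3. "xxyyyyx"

"yxyxxyxyx": accepted
"yxxxxxyy": accepted
"xxyyyyx": accepted

3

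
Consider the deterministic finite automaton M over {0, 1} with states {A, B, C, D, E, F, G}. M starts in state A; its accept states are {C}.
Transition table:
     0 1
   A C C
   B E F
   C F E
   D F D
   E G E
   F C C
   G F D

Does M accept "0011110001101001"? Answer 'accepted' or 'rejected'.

rejected

A --0--> C
C --0--> F
F --1--> C
C --1--> E
E --1--> E
E --1--> E
E --0--> G
G --0--> F
F --0--> C
C --1--> E
E --1--> E
E --0--> G
G --1--> D
D --0--> F
F --0--> C
C --1--> E
End in state E, which is not an accepting state.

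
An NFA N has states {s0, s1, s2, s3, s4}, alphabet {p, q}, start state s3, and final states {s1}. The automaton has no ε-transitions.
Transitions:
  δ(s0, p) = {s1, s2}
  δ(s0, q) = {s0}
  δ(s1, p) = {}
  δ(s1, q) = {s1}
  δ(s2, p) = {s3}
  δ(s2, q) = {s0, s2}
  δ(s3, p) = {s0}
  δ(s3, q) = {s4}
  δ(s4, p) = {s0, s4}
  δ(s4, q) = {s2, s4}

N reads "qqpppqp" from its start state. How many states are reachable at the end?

5

Start: {s3}
read q: {s4}
read q: {s2, s4}
read p: {s0, s3, s4}
read p: {s0, s1, s2, s4}
read p: {s0, s1, s2, s3, s4}
read q: {s0, s1, s2, s4}
read p: {s0, s1, s2, s3, s4}
Final reachable set {s0, s1, s2, s3, s4} has 5 states.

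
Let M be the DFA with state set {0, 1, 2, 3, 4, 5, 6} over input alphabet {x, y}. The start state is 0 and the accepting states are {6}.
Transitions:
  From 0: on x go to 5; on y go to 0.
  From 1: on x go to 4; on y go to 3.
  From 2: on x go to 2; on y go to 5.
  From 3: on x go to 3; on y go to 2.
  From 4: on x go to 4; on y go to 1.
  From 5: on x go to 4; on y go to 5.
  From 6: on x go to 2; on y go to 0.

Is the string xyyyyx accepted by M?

0 --x--> 5
5 --y--> 5
5 --y--> 5
5 --y--> 5
5 --y--> 5
5 --x--> 4
End in state 4, which is not an accepting state.

rejected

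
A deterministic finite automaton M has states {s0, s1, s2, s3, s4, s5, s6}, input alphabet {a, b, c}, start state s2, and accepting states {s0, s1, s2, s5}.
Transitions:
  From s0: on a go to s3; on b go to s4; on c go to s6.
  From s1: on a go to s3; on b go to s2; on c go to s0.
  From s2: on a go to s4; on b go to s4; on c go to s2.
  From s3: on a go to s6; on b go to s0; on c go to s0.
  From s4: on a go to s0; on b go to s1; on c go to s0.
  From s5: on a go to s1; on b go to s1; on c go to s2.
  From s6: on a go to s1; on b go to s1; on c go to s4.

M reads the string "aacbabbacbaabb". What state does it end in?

s2

s2 --a--> s4
s4 --a--> s0
s0 --c--> s6
s6 --b--> s1
s1 --a--> s3
s3 --b--> s0
s0 --b--> s4
s4 --a--> s0
s0 --c--> s6
s6 --b--> s1
s1 --a--> s3
s3 --a--> s6
s6 --b--> s1
s1 --b--> s2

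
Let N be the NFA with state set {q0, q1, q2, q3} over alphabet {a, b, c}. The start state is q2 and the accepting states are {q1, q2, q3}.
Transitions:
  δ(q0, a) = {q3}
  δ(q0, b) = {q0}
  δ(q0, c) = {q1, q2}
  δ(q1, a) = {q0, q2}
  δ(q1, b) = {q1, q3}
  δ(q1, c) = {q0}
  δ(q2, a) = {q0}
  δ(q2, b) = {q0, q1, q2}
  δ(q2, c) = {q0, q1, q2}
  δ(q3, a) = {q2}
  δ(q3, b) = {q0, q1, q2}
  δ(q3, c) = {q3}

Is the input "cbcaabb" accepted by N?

Start: {q2}
read c: {q0, q1, q2}
read b: {q0, q1, q2, q3}
read c: {q0, q1, q2, q3}
read a: {q0, q2, q3}
read a: {q0, q2, q3}
read b: {q0, q1, q2}
read b: {q0, q1, q2, q3}
Reachable ∩ accepting = {q1, q2, q3} — nonempty.

accepted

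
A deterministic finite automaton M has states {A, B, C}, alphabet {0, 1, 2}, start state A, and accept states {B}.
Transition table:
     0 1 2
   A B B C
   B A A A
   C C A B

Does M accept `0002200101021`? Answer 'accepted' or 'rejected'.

accepted

A --0--> B
B --0--> A
A --0--> B
B --2--> A
A --2--> C
C --0--> C
C --0--> C
C --1--> A
A --0--> B
B --1--> A
A --0--> B
B --2--> A
A --1--> B
End in state B, which is an accepting state.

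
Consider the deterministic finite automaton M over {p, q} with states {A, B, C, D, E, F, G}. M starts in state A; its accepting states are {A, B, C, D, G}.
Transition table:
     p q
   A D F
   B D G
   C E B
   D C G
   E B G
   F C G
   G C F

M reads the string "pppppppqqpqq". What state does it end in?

G

A --p--> D
D --p--> C
C --p--> E
E --p--> B
B --p--> D
D --p--> C
C --p--> E
E --q--> G
G --q--> F
F --p--> C
C --q--> B
B --q--> G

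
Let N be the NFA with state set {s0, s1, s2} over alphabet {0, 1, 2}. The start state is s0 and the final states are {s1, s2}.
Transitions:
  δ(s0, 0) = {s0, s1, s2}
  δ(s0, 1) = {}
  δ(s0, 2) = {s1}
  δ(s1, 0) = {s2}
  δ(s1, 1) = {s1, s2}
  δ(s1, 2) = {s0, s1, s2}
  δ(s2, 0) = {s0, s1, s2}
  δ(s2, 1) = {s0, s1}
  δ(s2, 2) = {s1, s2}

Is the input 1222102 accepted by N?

rejected

Start: {s0}
read 1: {}
The reachable set is empty and stays empty for the remaining 6 symbols.
Reachable ∩ accepting = {} — empty.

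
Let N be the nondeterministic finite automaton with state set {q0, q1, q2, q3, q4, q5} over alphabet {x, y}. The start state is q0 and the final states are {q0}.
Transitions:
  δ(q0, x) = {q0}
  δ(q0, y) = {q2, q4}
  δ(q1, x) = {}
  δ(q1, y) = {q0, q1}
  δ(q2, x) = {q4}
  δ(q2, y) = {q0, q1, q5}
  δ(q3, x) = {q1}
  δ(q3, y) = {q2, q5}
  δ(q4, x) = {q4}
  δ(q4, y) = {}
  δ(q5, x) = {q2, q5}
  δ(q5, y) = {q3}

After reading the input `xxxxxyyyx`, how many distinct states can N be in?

Start: {q0}
read x: {q0}
read x: {q0}
read x: {q0}
read x: {q0}
read x: {q0}
read y: {q2, q4}
read y: {q0, q1, q5}
read y: {q0, q1, q2, q3, q4}
read x: {q0, q1, q4}
Final reachable set {q0, q1, q4} has 3 states.

3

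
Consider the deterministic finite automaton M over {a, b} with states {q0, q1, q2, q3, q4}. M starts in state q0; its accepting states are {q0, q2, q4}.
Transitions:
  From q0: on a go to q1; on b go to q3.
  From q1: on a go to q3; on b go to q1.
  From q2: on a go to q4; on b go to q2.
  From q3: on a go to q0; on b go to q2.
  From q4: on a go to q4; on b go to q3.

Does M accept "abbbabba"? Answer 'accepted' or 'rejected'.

accepted

q0 --a--> q1
q1 --b--> q1
q1 --b--> q1
q1 --b--> q1
q1 --a--> q3
q3 --b--> q2
q2 --b--> q2
q2 --a--> q4
End in state q4, which is an accepting state.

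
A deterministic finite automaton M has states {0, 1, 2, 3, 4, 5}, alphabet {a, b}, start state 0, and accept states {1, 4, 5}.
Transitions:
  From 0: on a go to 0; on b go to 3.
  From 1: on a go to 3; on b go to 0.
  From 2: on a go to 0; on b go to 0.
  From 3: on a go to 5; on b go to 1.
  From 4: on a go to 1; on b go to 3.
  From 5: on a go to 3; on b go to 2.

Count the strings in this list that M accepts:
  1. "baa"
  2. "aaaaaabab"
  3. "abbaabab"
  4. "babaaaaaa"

0

"baa": rejected
"aaaaaabab": rejected
"abbaabab": rejected
"babaaaaaa": rejected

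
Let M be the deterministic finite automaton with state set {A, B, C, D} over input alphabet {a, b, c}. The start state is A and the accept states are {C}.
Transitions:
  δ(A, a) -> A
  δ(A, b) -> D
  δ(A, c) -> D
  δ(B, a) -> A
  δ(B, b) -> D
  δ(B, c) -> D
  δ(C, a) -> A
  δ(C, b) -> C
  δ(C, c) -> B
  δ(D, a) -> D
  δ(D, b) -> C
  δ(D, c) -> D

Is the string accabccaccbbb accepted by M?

A --a--> A
A --c--> D
D --c--> D
D --a--> D
D --b--> C
C --c--> B
B --c--> D
D --a--> D
D --c--> D
D --c--> D
D --b--> C
C --b--> C
C --b--> C
End in state C, which is an accepting state.

accepted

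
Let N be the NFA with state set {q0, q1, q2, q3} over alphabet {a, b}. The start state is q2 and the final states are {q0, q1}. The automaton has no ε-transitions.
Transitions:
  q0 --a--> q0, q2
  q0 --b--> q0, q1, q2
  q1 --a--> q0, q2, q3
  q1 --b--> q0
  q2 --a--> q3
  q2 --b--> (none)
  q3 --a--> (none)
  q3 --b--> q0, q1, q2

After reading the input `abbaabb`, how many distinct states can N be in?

Start: {q2}
read a: {q3}
read b: {q0, q1, q2}
read b: {q0, q1, q2}
read a: {q0, q2, q3}
read a: {q0, q2, q3}
read b: {q0, q1, q2}
read b: {q0, q1, q2}
Final reachable set {q0, q1, q2} has 3 states.

3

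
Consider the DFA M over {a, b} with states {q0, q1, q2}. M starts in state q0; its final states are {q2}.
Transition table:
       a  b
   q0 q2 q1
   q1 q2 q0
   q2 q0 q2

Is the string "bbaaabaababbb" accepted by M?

rejected

q0 --b--> q1
q1 --b--> q0
q0 --a--> q2
q2 --a--> q0
q0 --a--> q2
q2 --b--> q2
q2 --a--> q0
q0 --a--> q2
q2 --b--> q2
q2 --a--> q0
q0 --b--> q1
q1 --b--> q0
q0 --b--> q1
End in state q1, which is not an accepting state.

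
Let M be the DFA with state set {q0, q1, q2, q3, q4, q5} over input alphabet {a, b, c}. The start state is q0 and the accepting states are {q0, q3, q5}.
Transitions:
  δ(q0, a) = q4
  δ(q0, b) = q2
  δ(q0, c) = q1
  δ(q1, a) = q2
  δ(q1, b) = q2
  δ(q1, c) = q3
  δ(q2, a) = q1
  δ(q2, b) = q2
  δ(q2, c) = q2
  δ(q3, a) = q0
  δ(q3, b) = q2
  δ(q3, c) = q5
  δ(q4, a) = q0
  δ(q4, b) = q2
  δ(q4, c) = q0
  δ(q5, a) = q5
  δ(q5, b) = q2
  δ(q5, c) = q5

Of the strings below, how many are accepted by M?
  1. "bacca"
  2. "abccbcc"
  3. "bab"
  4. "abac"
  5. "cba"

2

"bacca": accepted
"abccbcc": rejected
"bab": rejected
"abac": accepted
"cba": rejected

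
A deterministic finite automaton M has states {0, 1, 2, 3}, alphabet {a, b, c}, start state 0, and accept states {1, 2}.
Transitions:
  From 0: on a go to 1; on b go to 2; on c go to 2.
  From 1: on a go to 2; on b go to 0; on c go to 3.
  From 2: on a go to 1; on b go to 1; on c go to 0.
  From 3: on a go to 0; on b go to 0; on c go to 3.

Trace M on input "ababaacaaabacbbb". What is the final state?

0 --a--> 1
1 --b--> 0
0 --a--> 1
1 --b--> 0
0 --a--> 1
1 --a--> 2
2 --c--> 0
0 --a--> 1
1 --a--> 2
2 --a--> 1
1 --b--> 0
0 --a--> 1
1 --c--> 3
3 --b--> 0
0 --b--> 2
2 --b--> 1

1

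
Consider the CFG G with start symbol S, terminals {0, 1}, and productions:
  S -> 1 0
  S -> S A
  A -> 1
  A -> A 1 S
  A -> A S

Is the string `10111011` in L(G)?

yes

S ⇒ SA ⇒ SAA ⇒ SAAA ⇒ 10AAA ⇒ 10A1SAA ⇒ 1011SAA ⇒ 101110AA ⇒ 1011101A ⇒ 10111011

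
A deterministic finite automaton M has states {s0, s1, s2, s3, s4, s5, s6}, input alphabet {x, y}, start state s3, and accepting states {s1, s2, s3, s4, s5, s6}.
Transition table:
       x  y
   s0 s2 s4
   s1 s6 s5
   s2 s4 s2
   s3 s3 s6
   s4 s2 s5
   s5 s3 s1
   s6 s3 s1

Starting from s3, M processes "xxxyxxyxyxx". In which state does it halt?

s3

s3 --x--> s3
s3 --x--> s3
s3 --x--> s3
s3 --y--> s6
s6 --x--> s3
s3 --x--> s3
s3 --y--> s6
s6 --x--> s3
s3 --y--> s6
s6 --x--> s3
s3 --x--> s3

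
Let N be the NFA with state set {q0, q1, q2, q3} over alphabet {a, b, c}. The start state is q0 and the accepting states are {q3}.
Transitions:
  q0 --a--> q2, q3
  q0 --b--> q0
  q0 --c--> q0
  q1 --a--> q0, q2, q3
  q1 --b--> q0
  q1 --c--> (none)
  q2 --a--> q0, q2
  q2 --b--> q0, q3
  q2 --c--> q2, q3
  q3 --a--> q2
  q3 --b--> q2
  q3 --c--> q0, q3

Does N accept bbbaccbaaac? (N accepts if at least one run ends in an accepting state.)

Start: {q0}
read b: {q0}
read b: {q0}
read b: {q0}
read a: {q2, q3}
read c: {q0, q2, q3}
read c: {q0, q2, q3}
read b: {q0, q2, q3}
read a: {q0, q2, q3}
read a: {q0, q2, q3}
read a: {q0, q2, q3}
read c: {q0, q2, q3}
Reachable ∩ accepting = {q3} — nonempty.

accepted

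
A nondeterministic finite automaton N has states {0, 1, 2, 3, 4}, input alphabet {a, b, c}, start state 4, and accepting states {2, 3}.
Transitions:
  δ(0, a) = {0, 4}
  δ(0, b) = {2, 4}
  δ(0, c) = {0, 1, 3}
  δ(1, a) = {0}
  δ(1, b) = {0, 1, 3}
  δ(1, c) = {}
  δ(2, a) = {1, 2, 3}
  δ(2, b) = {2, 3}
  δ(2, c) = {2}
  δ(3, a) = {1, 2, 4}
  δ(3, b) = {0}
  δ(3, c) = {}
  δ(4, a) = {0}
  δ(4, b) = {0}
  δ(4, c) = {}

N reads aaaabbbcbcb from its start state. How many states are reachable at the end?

5

Start: {4}
read a: {0}
read a: {0, 4}
read a: {0, 4}
read a: {0, 4}
read b: {0, 2, 4}
read b: {0, 2, 3, 4}
read b: {0, 2, 3, 4}
read c: {0, 1, 2, 3}
read b: {0, 1, 2, 3, 4}
read c: {0, 1, 2, 3}
read b: {0, 1, 2, 3, 4}
Final reachable set {0, 1, 2, 3, 4} has 5 states.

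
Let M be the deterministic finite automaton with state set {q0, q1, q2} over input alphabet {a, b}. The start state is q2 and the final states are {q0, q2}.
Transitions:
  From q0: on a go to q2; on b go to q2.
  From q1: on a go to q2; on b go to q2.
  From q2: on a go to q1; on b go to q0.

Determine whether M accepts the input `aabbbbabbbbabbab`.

accepted

q2 --a--> q1
q1 --a--> q2
q2 --b--> q0
q0 --b--> q2
q2 --b--> q0
q0 --b--> q2
q2 --a--> q1
q1 --b--> q2
q2 --b--> q0
q0 --b--> q2
q2 --b--> q0
q0 --a--> q2
q2 --b--> q0
q0 --b--> q2
q2 --a--> q1
q1 --b--> q2
End in state q2, which is an accepting state.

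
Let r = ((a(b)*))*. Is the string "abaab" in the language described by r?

Split into 3 pieces ab · a · ab; each matches (a(b)*).

yes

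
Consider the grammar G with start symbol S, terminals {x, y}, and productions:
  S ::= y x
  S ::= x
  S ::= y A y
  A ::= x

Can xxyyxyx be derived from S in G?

no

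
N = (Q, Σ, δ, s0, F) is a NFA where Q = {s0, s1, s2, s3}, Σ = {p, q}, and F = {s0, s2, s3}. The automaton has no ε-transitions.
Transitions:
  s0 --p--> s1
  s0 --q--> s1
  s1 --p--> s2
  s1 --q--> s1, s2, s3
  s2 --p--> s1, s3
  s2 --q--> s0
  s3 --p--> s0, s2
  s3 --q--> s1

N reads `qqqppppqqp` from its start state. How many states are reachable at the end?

Start: {s0}
read q: {s1}
read q: {s1, s2, s3}
read q: {s0, s1, s2, s3}
read p: {s0, s1, s2, s3}
read p: {s0, s1, s2, s3}
read p: {s0, s1, s2, s3}
read p: {s0, s1, s2, s3}
read q: {s0, s1, s2, s3}
read q: {s0, s1, s2, s3}
read p: {s0, s1, s2, s3}
Final reachable set {s0, s1, s2, s3} has 4 states.

4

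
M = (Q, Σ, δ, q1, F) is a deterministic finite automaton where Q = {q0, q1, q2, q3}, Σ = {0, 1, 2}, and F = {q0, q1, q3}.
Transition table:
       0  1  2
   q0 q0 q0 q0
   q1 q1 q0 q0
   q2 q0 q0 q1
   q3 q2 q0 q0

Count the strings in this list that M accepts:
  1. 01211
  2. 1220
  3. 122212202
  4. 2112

01211: accepted
1220: accepted
122212202: accepted
2112: accepted

4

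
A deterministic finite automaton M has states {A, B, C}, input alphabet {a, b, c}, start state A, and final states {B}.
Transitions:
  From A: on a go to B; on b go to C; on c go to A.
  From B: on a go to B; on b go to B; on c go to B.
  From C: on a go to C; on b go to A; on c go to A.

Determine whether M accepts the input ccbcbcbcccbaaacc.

rejected

A --c--> A
A --c--> A
A --b--> C
C --c--> A
A --b--> C
C --c--> A
A --b--> C
C --c--> A
A --c--> A
A --c--> A
A --b--> C
C --a--> C
C --a--> C
C --a--> C
C --c--> A
A --c--> A
End in state A, which is not an accepting state.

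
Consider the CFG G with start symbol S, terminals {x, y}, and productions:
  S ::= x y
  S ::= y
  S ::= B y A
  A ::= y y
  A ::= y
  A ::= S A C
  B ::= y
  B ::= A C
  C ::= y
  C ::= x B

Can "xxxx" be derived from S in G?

no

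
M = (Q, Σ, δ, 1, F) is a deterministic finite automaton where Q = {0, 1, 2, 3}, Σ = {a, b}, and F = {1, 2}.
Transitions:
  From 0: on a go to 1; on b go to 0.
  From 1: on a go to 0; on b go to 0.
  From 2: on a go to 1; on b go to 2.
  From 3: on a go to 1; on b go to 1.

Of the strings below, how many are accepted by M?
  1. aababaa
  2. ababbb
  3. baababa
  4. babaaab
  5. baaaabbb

aababaa: rejected
ababbb: rejected
baababa: accepted
babaaab: rejected
baaaabbb: rejected

1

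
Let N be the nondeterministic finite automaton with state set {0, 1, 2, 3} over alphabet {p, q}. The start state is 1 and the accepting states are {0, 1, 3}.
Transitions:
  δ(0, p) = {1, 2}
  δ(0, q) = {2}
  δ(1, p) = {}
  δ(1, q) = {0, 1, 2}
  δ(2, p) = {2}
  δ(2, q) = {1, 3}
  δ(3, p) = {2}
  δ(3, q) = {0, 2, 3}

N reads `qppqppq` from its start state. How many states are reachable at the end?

2

Start: {1}
read q: {0, 1, 2}
read p: {1, 2}
read p: {2}
read q: {1, 3}
read p: {2}
read p: {2}
read q: {1, 3}
Final reachable set {1, 3} has 2 states.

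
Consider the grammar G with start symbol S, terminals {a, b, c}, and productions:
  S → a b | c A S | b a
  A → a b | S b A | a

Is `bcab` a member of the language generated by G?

no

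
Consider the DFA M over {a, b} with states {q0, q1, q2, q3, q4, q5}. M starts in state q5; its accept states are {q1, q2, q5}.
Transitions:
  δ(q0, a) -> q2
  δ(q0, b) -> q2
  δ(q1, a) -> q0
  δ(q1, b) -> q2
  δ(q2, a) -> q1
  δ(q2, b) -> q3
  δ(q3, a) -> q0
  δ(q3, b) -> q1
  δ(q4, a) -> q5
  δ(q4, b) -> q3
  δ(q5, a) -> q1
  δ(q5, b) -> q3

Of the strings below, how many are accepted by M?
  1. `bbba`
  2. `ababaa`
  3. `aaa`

`bbba`: accepted
`ababaa`: rejected
`aaa`: accepted

2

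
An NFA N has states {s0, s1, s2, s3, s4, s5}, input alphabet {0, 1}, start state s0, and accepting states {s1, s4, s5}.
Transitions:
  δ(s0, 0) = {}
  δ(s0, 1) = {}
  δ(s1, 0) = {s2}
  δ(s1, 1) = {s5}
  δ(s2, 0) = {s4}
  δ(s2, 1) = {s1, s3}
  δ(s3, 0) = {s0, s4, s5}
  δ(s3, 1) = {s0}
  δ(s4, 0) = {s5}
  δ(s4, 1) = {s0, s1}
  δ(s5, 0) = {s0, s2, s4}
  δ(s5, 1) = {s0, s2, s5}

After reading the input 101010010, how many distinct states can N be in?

0

Start: {s0}
read 1: {}
The reachable set is empty and stays empty for the remaining 8 symbols.
Final reachable set {} has 0 states.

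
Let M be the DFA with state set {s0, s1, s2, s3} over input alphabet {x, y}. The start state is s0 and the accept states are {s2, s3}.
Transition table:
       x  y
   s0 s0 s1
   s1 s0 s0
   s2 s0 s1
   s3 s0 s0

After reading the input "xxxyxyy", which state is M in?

s0

s0 --x--> s0
s0 --x--> s0
s0 --x--> s0
s0 --y--> s1
s1 --x--> s0
s0 --y--> s1
s1 --y--> s0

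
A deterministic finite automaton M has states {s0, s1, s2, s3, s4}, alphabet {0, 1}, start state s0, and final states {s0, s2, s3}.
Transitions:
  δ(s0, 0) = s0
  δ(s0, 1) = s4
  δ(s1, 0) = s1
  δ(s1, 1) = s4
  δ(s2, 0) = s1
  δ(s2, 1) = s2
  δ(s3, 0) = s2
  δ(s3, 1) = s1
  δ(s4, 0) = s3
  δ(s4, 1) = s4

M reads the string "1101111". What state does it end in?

s0 --1--> s4
s4 --1--> s4
s4 --0--> s3
s3 --1--> s1
s1 --1--> s4
s4 --1--> s4
s4 --1--> s4

s4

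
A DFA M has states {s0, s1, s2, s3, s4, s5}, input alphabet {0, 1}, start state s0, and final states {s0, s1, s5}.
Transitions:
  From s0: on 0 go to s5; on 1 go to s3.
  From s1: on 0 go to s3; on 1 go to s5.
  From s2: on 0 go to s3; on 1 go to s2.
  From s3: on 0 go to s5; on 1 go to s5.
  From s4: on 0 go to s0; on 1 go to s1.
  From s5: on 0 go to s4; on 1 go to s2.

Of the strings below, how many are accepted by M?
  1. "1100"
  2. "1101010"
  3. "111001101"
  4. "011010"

"1100": accepted
"1101010": rejected
"111001101": accepted
"011010": rejected

2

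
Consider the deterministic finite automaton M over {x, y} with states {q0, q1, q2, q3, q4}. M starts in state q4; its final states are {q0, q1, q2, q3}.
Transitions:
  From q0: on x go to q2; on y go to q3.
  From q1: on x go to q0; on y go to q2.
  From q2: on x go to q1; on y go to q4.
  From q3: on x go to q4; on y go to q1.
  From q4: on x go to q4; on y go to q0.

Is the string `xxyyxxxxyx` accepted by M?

q4 --x--> q4
q4 --x--> q4
q4 --y--> q0
q0 --y--> q3
q3 --x--> q4
q4 --x--> q4
q4 --x--> q4
q4 --x--> q4
q4 --y--> q0
q0 --x--> q2
End in state q2, which is an accepting state.

accepted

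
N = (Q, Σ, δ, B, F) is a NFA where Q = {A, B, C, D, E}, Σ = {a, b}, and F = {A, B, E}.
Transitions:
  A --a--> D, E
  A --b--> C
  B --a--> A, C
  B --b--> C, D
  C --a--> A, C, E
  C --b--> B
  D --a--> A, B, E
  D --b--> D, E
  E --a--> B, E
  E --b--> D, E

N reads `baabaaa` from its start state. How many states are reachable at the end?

5

Start: {B}
read b: {C, D}
read a: {A, B, C, E}
read a: {A, B, C, D, E}
read b: {B, C, D, E}
read a: {A, B, C, E}
read a: {A, B, C, D, E}
read a: {A, B, C, D, E}
Final reachable set {A, B, C, D, E} has 5 states.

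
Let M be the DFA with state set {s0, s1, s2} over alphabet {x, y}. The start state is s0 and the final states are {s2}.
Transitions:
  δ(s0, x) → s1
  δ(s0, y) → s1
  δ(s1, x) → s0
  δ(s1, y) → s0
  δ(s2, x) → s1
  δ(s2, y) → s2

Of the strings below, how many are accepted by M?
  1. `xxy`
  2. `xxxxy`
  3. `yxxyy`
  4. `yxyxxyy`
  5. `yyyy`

`xxy`: rejected
`xxxxy`: rejected
`yxxyy`: rejected
`yxyxxyy`: rejected
`yyyy`: rejected

0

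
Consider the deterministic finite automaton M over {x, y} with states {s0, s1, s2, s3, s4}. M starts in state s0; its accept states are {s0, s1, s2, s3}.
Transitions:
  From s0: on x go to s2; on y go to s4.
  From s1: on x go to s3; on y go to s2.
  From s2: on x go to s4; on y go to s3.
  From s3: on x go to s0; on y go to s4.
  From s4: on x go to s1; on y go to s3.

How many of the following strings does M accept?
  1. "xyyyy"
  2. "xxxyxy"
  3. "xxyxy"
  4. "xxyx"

2

"xyyyy": rejected
"xxxyxy": accepted
"xxyxy": rejected
"xxyx": accepted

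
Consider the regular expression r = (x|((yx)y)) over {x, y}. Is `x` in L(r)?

yes

The left alternative x matches x.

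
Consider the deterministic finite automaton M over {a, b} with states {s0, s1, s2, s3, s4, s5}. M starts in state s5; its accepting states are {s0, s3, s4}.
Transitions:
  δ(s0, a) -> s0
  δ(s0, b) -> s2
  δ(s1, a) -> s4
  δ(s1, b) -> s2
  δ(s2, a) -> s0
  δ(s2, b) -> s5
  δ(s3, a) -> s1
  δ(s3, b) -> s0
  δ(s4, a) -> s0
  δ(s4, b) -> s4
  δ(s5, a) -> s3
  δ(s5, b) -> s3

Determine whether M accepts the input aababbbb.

accepted

s5 --a--> s3
s3 --a--> s1
s1 --b--> s2
s2 --a--> s0
s0 --b--> s2
s2 --b--> s5
s5 --b--> s3
s3 --b--> s0
End in state s0, which is an accepting state.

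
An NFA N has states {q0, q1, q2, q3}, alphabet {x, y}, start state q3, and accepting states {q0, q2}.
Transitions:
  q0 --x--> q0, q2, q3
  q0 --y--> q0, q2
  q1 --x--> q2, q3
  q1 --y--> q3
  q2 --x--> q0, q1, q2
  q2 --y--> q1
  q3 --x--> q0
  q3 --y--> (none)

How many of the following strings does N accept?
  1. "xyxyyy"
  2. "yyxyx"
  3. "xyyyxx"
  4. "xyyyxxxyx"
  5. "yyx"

"xyxyyy": accepted
"yyxyx": rejected
"xyyyxx": accepted
"xyyyxxxyx": accepted
"yyx": rejected

3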